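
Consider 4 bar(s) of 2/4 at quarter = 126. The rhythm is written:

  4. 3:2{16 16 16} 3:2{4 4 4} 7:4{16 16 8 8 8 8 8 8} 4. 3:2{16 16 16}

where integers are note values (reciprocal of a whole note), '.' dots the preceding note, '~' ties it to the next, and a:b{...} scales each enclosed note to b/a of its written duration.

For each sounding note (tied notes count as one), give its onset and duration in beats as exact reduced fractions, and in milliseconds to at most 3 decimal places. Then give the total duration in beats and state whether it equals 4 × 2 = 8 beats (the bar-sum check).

1) 0.0ms=0b +714.286ms=3/2b
2) 714.286ms=3/2b +79.365ms=1/6b
3) 793.651ms=5/3b +79.365ms=1/6b
4) 873.016ms=11/6b +79.365ms=1/6b
5) 952.381ms=2b +317.46ms=2/3b
6) 1269.841ms=8/3b +317.46ms=2/3b
7) 1587.302ms=10/3b +317.46ms=2/3b
8) 1904.762ms=4b +68.027ms=1/7b
9) 1972.789ms=29/7b +68.027ms=1/7b
10) 2040.816ms=30/7b +136.054ms=2/7b
11) 2176.871ms=32/7b +136.054ms=2/7b
12) 2312.925ms=34/7b +136.054ms=2/7b
13) 2448.98ms=36/7b +136.054ms=2/7b
14) 2585.034ms=38/7b +136.054ms=2/7b
15) 2721.088ms=40/7b +136.054ms=2/7b
16) 2857.143ms=6b +714.286ms=3/2b
17) 3571.429ms=15/2b +79.365ms=1/6b
18) 3650.794ms=23/3b +79.365ms=1/6b
19) 3730.159ms=47/6b +79.365ms=1/6b
Σ=8b of 8 (126bpm 2/4) — PASS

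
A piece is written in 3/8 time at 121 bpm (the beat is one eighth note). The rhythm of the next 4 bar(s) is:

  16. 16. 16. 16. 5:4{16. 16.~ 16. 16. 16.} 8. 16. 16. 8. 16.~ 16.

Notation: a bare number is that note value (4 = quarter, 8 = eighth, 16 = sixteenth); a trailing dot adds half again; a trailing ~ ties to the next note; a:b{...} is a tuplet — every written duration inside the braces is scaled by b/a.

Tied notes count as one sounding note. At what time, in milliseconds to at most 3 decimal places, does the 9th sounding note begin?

note 9 onset = 6b = 2975.207ms

1. 0.0ms @ 0 + 371.901ms (3/4)
2. 371.901ms @ 3/4 + 371.901ms (3/4)
3. 743.802ms @ 3/2 + 371.901ms (3/4)
4. 1115.702ms @ 9/4 + 371.901ms (3/4)
5. 1487.603ms @ 3 + 297.521ms (3/5)
6. 1785.124ms @ 18/5 + 595.041ms (6/5)
7. 2380.165ms @ 24/5 + 297.521ms (3/5)
8. 2677.686ms @ 27/5 + 297.521ms (3/5)
9. 2975.207ms @ 6 + 743.802ms (3/2)
10. 3719.008ms @ 15/2 + 371.901ms (3/4)
11. 4090.909ms @ 33/4 + 371.901ms (3/4)
12. 4462.81ms @ 9 + 743.802ms (3/2)
13. 5206.612ms @ 21/2 + 743.802ms (3/2)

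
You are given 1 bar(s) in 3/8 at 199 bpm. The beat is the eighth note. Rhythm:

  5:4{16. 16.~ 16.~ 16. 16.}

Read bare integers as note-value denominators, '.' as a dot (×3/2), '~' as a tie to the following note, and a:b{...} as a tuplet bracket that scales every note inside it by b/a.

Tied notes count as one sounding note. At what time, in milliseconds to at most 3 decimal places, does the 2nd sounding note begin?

note 2 onset = 3/5b = 180.905ms

1. 0.0ms @ 0 + 180.905ms (3/5)
2. 180.905ms @ 3/5 + 542.714ms (9/5)
3. 723.618ms @ 12/5 + 180.905ms (3/5)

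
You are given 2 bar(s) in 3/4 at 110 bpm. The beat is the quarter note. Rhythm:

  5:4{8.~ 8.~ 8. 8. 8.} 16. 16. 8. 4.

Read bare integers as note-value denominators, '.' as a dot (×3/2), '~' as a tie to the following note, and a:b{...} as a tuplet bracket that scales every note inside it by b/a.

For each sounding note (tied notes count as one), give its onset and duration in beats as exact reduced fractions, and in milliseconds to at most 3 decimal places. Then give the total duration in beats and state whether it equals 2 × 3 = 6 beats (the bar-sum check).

1) 0.0ms=0b +981.818ms=9/5b
2) 981.818ms=9/5b +327.273ms=3/5b
3) 1309.091ms=12/5b +327.273ms=3/5b
4) 1636.364ms=3b +204.545ms=3/8b
5) 1840.909ms=27/8b +204.545ms=3/8b
6) 2045.455ms=15/4b +409.091ms=3/4b
7) 2454.545ms=9/2b +818.182ms=3/2b
Σ=6b of 6 (110bpm 3/4) — PASS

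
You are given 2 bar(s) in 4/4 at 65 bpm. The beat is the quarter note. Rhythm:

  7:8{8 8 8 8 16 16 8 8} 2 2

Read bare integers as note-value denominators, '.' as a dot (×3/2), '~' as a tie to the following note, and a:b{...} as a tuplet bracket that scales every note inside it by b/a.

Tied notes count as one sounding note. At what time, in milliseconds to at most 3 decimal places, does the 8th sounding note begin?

note 8 onset = 24/7b = 3164.835ms

1. 0.0ms @ 0 + 527.473ms (4/7)
2. 527.473ms @ 4/7 + 527.473ms (4/7)
3. 1054.945ms @ 8/7 + 527.473ms (4/7)
4. 1582.418ms @ 12/7 + 527.473ms (4/7)
5. 2109.89ms @ 16/7 + 263.736ms (2/7)
6. 2373.626ms @ 18/7 + 263.736ms (2/7)
7. 2637.363ms @ 20/7 + 527.473ms (4/7)
8. 3164.835ms @ 24/7 + 527.473ms (4/7)
9. 3692.308ms @ 4 + 1846.154ms (2)
10. 5538.462ms @ 6 + 1846.154ms (2)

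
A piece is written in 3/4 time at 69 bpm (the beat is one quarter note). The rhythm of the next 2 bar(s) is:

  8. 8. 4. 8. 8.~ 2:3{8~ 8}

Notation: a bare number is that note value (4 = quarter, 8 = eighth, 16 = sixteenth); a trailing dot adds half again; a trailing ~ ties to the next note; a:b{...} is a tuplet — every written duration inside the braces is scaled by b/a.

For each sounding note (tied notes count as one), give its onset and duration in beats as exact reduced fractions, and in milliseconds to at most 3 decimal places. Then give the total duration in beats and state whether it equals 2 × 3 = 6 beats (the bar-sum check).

1) 0.0ms=0b +652.174ms=3/4b
2) 652.174ms=3/4b +652.174ms=3/4b
3) 1304.348ms=3/2b +1304.348ms=3/2b
4) 2608.696ms=3b +652.174ms=3/4b
5) 3260.87ms=15/4b +1956.522ms=9/4b
Σ=6b of 6 (69bpm 3/4) — PASS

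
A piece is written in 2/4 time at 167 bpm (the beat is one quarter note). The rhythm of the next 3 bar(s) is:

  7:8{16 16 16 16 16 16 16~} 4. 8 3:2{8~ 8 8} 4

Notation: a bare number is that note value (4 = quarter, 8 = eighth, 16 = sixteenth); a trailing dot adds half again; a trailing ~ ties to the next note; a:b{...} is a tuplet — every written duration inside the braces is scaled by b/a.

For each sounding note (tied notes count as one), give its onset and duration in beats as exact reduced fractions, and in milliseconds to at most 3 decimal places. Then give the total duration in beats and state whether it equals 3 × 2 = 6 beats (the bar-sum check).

1) 0.0ms=0b +102.652ms=2/7b
2) 102.652ms=2/7b +102.652ms=2/7b
3) 205.304ms=4/7b +102.652ms=2/7b
4) 307.956ms=6/7b +102.652ms=2/7b
5) 410.607ms=8/7b +102.652ms=2/7b
6) 513.259ms=10/7b +102.652ms=2/7b
7) 615.911ms=12/7b +641.574ms=25/14b
8) 1257.485ms=7/2b +179.641ms=1/2b
9) 1437.126ms=4b +239.521ms=2/3b
10) 1676.647ms=14/3b +119.76ms=1/3b
11) 1796.407ms=5b +359.281ms=1b
Σ=6b of 6 (167bpm 2/4) — PASS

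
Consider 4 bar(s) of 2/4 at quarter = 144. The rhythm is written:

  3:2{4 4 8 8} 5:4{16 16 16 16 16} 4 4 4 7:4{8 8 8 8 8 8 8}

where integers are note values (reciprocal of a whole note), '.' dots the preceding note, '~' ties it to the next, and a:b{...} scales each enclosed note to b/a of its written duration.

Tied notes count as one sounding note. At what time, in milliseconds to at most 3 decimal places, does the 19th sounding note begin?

1. 0.0ms @ 0 + 277.778ms (2/3)
2. 277.778ms @ 2/3 + 277.778ms (2/3)
3. 555.556ms @ 4/3 + 138.889ms (1/3)
4. 694.444ms @ 5/3 + 138.889ms (1/3)
5. 833.333ms @ 2 + 83.333ms (1/5)
6. 916.667ms @ 11/5 + 83.333ms (1/5)
7. 1000.0ms @ 12/5 + 83.333ms (1/5)
8. 1083.333ms @ 13/5 + 83.333ms (1/5)
9. 1166.667ms @ 14/5 + 83.333ms (1/5)
10. 1250.0ms @ 3 + 416.667ms (1)
11. 1666.667ms @ 4 + 416.667ms (1)
12. 2083.333ms @ 5 + 416.667ms (1)
13. 2500.0ms @ 6 + 119.048ms (2/7)
14. 2619.048ms @ 44/7 + 119.048ms (2/7)
15. 2738.095ms @ 46/7 + 119.048ms (2/7)
16. 2857.143ms @ 48/7 + 119.048ms (2/7)
17. 2976.19ms @ 50/7 + 119.048ms (2/7)
18. 3095.238ms @ 52/7 + 119.048ms (2/7)
19. 3214.286ms @ 54/7 + 119.048ms (2/7)

note 19 onset = 54/7b = 3214.286ms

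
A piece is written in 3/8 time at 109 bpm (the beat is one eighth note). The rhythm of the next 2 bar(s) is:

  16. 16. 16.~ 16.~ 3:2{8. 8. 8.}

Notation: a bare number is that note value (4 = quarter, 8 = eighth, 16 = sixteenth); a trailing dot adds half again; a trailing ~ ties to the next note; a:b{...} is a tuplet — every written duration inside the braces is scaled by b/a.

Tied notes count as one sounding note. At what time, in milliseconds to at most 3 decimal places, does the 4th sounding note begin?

1. 0.0ms @ 0 + 412.844ms (3/4)
2. 412.844ms @ 3/4 + 412.844ms (3/4)
3. 825.688ms @ 3/2 + 1376.147ms (5/2)
4. 2201.835ms @ 4 + 550.459ms (1)
5. 2752.294ms @ 5 + 550.459ms (1)

note 4 onset = 4b = 2201.835ms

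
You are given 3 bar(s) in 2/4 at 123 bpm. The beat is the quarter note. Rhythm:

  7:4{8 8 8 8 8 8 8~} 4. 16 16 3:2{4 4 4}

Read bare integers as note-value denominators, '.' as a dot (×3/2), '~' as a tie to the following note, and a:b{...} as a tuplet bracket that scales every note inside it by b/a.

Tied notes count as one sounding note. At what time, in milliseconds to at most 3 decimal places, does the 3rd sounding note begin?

1. 0.0ms @ 0 + 139.373ms (2/7)
2. 139.373ms @ 2/7 + 139.373ms (2/7)
3. 278.746ms @ 4/7 + 139.373ms (2/7)
4. 418.118ms @ 6/7 + 139.373ms (2/7)
5. 557.491ms @ 8/7 + 139.373ms (2/7)
6. 696.864ms @ 10/7 + 139.373ms (2/7)
7. 836.237ms @ 12/7 + 871.08ms (25/14)
8. 1707.317ms @ 7/2 + 121.951ms (1/4)
9. 1829.268ms @ 15/4 + 121.951ms (1/4)
10. 1951.22ms @ 4 + 325.203ms (2/3)
11. 2276.423ms @ 14/3 + 325.203ms (2/3)
12. 2601.626ms @ 16/3 + 325.203ms (2/3)

note 3 onset = 4/7b = 278.746ms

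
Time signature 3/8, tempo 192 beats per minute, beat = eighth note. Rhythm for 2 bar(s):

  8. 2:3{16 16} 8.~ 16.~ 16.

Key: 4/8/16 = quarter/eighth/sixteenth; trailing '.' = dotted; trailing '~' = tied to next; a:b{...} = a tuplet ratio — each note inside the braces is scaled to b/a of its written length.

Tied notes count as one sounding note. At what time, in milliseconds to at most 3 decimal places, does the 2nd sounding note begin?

1. 0.0ms @ 0 + 468.75ms (3/2)
2. 468.75ms @ 3/2 + 234.375ms (3/4)
3. 703.125ms @ 9/4 + 234.375ms (3/4)
4. 937.5ms @ 3 + 937.5ms (3)

note 2 onset = 3/2b = 468.75ms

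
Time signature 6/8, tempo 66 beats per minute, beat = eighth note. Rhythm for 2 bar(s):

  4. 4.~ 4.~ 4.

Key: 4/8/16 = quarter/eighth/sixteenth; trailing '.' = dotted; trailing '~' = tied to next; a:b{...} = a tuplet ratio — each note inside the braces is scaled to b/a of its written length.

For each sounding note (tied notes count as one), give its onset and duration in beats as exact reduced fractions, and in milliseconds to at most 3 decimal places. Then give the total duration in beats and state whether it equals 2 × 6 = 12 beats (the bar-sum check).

1) 0.0ms=0b +2727.273ms=3b
2) 2727.273ms=3b +8181.818ms=9b
Σ=12b of 12 (66bpm 6/8) — PASS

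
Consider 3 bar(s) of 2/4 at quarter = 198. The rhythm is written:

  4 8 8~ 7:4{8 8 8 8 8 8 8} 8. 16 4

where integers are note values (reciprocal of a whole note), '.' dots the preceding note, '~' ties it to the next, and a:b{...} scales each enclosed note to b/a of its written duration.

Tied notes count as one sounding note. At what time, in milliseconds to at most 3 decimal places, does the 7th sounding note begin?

1. 0.0ms @ 0 + 303.03ms (1)
2. 303.03ms @ 1 + 151.515ms (1/2)
3. 454.545ms @ 3/2 + 238.095ms (11/14)
4. 692.641ms @ 16/7 + 86.58ms (2/7)
5. 779.221ms @ 18/7 + 86.58ms (2/7)
6. 865.801ms @ 20/7 + 86.58ms (2/7)
7. 952.381ms @ 22/7 + 86.58ms (2/7)
8. 1038.961ms @ 24/7 + 86.58ms (2/7)
9. 1125.541ms @ 26/7 + 86.58ms (2/7)
10. 1212.121ms @ 4 + 227.273ms (3/4)
11. 1439.394ms @ 19/4 + 75.758ms (1/4)
12. 1515.152ms @ 5 + 303.03ms (1)

note 7 onset = 22/7b = 952.381ms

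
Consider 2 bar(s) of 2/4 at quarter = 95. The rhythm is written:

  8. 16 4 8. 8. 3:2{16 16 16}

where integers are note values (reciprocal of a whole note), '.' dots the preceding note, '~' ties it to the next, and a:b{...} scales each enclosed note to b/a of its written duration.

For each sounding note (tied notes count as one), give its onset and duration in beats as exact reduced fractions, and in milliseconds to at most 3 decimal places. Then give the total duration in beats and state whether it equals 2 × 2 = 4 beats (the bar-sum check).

1) 0.0ms=0b +473.684ms=3/4b
2) 473.684ms=3/4b +157.895ms=1/4b
3) 631.579ms=1b +631.579ms=1b
4) 1263.158ms=2b +473.684ms=3/4b
5) 1736.842ms=11/4b +473.684ms=3/4b
6) 2210.526ms=7/2b +105.263ms=1/6b
7) 2315.789ms=11/3b +105.263ms=1/6b
8) 2421.053ms=23/6b +105.263ms=1/6b
Σ=4b of 4 (95bpm 2/4) — PASS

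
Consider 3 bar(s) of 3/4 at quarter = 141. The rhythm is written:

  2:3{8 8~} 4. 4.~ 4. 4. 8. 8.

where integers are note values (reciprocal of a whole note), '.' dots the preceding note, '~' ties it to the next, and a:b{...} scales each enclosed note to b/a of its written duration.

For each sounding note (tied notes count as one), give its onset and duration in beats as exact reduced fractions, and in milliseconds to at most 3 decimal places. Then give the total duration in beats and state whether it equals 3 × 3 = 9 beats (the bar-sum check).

1) 0.0ms=0b +319.149ms=3/4b
2) 319.149ms=3/4b +957.447ms=9/4b
3) 1276.596ms=3b +1276.596ms=3b
4) 2553.191ms=6b +638.298ms=3/2b
5) 3191.489ms=15/2b +319.149ms=3/4b
6) 3510.638ms=33/4b +319.149ms=3/4b
Σ=9b of 9 (141bpm 3/4) — PASS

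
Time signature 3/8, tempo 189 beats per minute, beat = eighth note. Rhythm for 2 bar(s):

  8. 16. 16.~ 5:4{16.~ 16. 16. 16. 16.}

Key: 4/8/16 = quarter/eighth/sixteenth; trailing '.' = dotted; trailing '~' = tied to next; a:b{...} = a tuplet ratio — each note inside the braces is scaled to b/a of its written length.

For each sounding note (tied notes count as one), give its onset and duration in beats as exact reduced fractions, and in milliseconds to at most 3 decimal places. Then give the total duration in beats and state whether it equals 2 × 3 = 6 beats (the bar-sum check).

1) 0.0ms=0b +476.19ms=3/2b
2) 476.19ms=3/2b +238.095ms=3/4b
3) 714.286ms=9/4b +619.048ms=39/20b
4) 1333.333ms=21/5b +190.476ms=3/5b
5) 1523.81ms=24/5b +190.476ms=3/5b
6) 1714.286ms=27/5b +190.476ms=3/5b
Σ=6b of 6 (189bpm 3/8) — PASS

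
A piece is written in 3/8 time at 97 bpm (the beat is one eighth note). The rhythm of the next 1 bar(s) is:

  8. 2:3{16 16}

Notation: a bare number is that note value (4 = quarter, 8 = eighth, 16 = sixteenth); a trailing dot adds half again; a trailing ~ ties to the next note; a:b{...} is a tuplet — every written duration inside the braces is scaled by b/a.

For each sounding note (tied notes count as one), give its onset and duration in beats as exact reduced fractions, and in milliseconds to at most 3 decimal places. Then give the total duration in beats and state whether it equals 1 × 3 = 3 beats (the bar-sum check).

1) 0.0ms=0b +927.835ms=3/2b
2) 927.835ms=3/2b +463.918ms=3/4b
3) 1391.753ms=9/4b +463.918ms=3/4b
Σ=3b of 3 (97bpm 3/8) — PASS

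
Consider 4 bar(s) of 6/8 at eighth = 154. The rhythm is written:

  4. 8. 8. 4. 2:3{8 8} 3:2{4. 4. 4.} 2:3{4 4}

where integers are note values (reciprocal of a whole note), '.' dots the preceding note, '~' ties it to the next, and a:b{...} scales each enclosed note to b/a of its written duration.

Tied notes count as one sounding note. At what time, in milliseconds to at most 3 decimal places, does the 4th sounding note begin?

note 4 onset = 6b = 2337.662ms

1. 0.0ms @ 0 + 1168.831ms (3)
2. 1168.831ms @ 3 + 584.416ms (3/2)
3. 1753.247ms @ 9/2 + 584.416ms (3/2)
4. 2337.662ms @ 6 + 1168.831ms (3)
5. 3506.494ms @ 9 + 584.416ms (3/2)
6. 4090.909ms @ 21/2 + 584.416ms (3/2)
7. 4675.325ms @ 12 + 779.221ms (2)
8. 5454.545ms @ 14 + 779.221ms (2)
9. 6233.766ms @ 16 + 779.221ms (2)
10. 7012.987ms @ 18 + 1168.831ms (3)
11. 8181.818ms @ 21 + 1168.831ms (3)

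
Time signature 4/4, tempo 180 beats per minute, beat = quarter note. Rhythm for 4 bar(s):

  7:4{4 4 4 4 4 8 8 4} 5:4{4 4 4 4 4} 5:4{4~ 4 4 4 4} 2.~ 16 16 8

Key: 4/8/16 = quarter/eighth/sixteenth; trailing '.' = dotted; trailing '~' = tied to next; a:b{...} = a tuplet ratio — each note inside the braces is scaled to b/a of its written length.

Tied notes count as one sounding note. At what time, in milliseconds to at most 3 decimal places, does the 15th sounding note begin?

1. 0.0ms @ 0 + 190.476ms (4/7)
2. 190.476ms @ 4/7 + 190.476ms (4/7)
3. 380.952ms @ 8/7 + 190.476ms (4/7)
4. 571.429ms @ 12/7 + 190.476ms (4/7)
5. 761.905ms @ 16/7 + 190.476ms (4/7)
6. 952.381ms @ 20/7 + 95.238ms (2/7)
7. 1047.619ms @ 22/7 + 95.238ms (2/7)
8. 1142.857ms @ 24/7 + 190.476ms (4/7)
9. 1333.333ms @ 4 + 266.667ms (4/5)
10. 1600.0ms @ 24/5 + 266.667ms (4/5)
11. 1866.667ms @ 28/5 + 266.667ms (4/5)
12. 2133.333ms @ 32/5 + 266.667ms (4/5)
13. 2400.0ms @ 36/5 + 266.667ms (4/5)
14. 2666.667ms @ 8 + 533.333ms (8/5)
15. 3200.0ms @ 48/5 + 266.667ms (4/5)
16. 3466.667ms @ 52/5 + 266.667ms (4/5)
17. 3733.333ms @ 56/5 + 266.667ms (4/5)
18. 4000.0ms @ 12 + 1083.333ms (13/4)
19. 5083.333ms @ 61/4 + 83.333ms (1/4)
20. 5166.667ms @ 31/2 + 166.667ms (1/2)

note 15 onset = 48/5b = 3200.0ms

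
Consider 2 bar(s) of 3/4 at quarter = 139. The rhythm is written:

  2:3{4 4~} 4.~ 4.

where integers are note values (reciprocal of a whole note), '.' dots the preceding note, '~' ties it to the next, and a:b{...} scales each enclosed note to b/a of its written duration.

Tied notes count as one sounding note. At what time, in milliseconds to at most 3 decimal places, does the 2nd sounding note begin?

note 2 onset = 3/2b = 647.482ms

1. 0.0ms @ 0 + 647.482ms (3/2)
2. 647.482ms @ 3/2 + 1942.446ms (9/2)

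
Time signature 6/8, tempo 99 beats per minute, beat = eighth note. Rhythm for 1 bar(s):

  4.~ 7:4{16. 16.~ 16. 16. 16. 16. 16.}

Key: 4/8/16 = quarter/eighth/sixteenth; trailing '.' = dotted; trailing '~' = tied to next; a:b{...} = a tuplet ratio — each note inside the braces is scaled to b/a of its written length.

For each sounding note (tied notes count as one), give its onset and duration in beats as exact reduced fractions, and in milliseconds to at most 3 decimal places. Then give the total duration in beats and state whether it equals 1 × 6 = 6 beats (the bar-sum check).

1) 0.0ms=0b +2077.922ms=24/7b
2) 2077.922ms=24/7b +519.481ms=6/7b
3) 2597.403ms=30/7b +259.74ms=3/7b
4) 2857.143ms=33/7b +259.74ms=3/7b
5) 3116.883ms=36/7b +259.74ms=3/7b
6) 3376.623ms=39/7b +259.74ms=3/7b
Σ=6b of 6 (99bpm 6/8) — PASS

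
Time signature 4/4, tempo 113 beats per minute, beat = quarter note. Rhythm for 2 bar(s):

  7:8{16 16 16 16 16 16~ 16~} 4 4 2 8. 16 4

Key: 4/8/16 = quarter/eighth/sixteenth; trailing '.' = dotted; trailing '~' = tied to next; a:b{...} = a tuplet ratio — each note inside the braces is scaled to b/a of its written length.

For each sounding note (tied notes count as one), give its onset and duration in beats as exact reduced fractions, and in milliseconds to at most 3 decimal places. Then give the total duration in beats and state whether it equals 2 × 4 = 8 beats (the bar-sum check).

1) 0.0ms=0b +151.707ms=2/7b
2) 151.707ms=2/7b +151.707ms=2/7b
3) 303.413ms=4/7b +151.707ms=2/7b
4) 455.12ms=6/7b +151.707ms=2/7b
5) 606.827ms=8/7b +151.707ms=2/7b
6) 758.534ms=10/7b +834.387ms=11/7b
7) 1592.92ms=3b +530.973ms=1b
8) 2123.894ms=4b +1061.947ms=2b
9) 3185.841ms=6b +398.23ms=3/4b
10) 3584.071ms=27/4b +132.743ms=1/4b
11) 3716.814ms=7b +530.973ms=1b
Σ=8b of 8 (113bpm 4/4) — PASS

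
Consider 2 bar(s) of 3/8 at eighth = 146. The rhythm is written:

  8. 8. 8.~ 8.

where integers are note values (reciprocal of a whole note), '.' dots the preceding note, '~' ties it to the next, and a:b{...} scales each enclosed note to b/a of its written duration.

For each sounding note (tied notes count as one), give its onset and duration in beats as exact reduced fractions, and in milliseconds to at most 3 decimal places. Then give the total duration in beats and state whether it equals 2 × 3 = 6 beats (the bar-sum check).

1) 0.0ms=0b +616.438ms=3/2b
2) 616.438ms=3/2b +616.438ms=3/2b
3) 1232.877ms=3b +1232.877ms=3b
Σ=6b of 6 (146bpm 3/8) — PASS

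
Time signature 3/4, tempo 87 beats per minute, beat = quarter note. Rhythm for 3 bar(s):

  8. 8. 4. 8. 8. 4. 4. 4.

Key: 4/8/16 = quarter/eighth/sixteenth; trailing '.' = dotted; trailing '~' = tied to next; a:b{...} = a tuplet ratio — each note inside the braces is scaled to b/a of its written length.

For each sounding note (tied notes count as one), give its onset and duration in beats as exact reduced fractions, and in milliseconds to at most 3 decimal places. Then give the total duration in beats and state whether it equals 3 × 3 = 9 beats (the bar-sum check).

1) 0.0ms=0b +517.241ms=3/4b
2) 517.241ms=3/4b +517.241ms=3/4b
3) 1034.483ms=3/2b +1034.483ms=3/2b
4) 2068.966ms=3b +517.241ms=3/4b
5) 2586.207ms=15/4b +517.241ms=3/4b
6) 3103.448ms=9/2b +1034.483ms=3/2b
7) 4137.931ms=6b +1034.483ms=3/2b
8) 5172.414ms=15/2b +1034.483ms=3/2b
Σ=9b of 9 (87bpm 3/4) — PASS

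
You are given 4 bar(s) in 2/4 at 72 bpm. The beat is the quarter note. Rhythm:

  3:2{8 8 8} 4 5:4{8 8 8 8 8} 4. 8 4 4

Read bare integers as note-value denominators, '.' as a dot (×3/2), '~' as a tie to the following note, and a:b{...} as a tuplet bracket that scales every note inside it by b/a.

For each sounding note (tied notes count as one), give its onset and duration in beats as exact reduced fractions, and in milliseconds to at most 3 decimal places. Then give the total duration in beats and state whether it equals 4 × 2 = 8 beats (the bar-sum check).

1) 0.0ms=0b +277.778ms=1/3b
2) 277.778ms=1/3b +277.778ms=1/3b
3) 555.556ms=2/3b +277.778ms=1/3b
4) 833.333ms=1b +833.333ms=1b
5) 1666.667ms=2b +333.333ms=2/5b
6) 2000.0ms=12/5b +333.333ms=2/5b
7) 2333.333ms=14/5b +333.333ms=2/5b
8) 2666.667ms=16/5b +333.333ms=2/5b
9) 3000.0ms=18/5b +333.333ms=2/5b
10) 3333.333ms=4b +1250.0ms=3/2b
11) 4583.333ms=11/2b +416.667ms=1/2b
12) 5000.0ms=6b +833.333ms=1b
13) 5833.333ms=7b +833.333ms=1b
Σ=8b of 8 (72bpm 2/4) — PASS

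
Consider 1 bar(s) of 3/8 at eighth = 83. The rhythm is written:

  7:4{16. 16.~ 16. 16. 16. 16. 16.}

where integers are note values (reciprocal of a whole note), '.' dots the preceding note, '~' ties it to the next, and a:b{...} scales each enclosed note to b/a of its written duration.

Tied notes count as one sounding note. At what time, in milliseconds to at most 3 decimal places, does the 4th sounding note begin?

1. 0.0ms @ 0 + 309.811ms (3/7)
2. 309.811ms @ 3/7 + 619.621ms (6/7)
3. 929.432ms @ 9/7 + 309.811ms (3/7)
4. 1239.243ms @ 12/7 + 309.811ms (3/7)
5. 1549.053ms @ 15/7 + 309.811ms (3/7)
6. 1858.864ms @ 18/7 + 309.811ms (3/7)

note 4 onset = 12/7b = 1239.243ms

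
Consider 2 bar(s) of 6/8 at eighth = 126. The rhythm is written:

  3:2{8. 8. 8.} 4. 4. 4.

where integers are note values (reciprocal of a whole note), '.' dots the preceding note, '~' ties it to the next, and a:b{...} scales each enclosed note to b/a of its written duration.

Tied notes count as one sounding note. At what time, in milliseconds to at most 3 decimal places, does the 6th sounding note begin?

1. 0.0ms @ 0 + 476.19ms (1)
2. 476.19ms @ 1 + 476.19ms (1)
3. 952.381ms @ 2 + 476.19ms (1)
4. 1428.571ms @ 3 + 1428.571ms (3)
5. 2857.143ms @ 6 + 1428.571ms (3)
6. 4285.714ms @ 9 + 1428.571ms (3)

note 6 onset = 9b = 4285.714ms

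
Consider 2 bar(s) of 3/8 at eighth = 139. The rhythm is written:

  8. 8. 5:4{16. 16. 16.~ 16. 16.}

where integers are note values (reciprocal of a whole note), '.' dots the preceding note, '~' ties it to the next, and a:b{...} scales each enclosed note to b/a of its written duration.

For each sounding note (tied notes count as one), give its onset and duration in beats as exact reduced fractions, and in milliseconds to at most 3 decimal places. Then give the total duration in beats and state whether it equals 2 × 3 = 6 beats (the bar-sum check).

1) 0.0ms=0b +647.482ms=3/2b
2) 647.482ms=3/2b +647.482ms=3/2b
3) 1294.964ms=3b +258.993ms=3/5b
4) 1553.957ms=18/5b +258.993ms=3/5b
5) 1812.95ms=21/5b +517.986ms=6/5b
6) 2330.935ms=27/5b +258.993ms=3/5b
Σ=6b of 6 (139bpm 3/8) — PASS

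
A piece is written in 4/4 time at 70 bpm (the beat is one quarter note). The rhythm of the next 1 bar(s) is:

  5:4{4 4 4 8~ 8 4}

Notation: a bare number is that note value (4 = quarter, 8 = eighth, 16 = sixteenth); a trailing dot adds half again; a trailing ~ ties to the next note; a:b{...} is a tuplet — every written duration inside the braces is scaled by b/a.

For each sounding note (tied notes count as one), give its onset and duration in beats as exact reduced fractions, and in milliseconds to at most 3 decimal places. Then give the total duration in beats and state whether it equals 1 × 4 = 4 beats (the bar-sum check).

1) 0.0ms=0b +685.714ms=4/5b
2) 685.714ms=4/5b +685.714ms=4/5b
3) 1371.429ms=8/5b +685.714ms=4/5b
4) 2057.143ms=12/5b +685.714ms=4/5b
5) 2742.857ms=16/5b +685.714ms=4/5b
Σ=4b of 4 (70bpm 4/4) — PASS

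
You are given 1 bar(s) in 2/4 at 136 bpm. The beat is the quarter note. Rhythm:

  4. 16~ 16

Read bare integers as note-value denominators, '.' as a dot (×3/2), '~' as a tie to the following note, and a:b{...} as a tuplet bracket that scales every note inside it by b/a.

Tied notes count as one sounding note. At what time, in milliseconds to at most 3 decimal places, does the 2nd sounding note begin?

note 2 onset = 3/2b = 661.765ms

1. 0.0ms @ 0 + 661.765ms (3/2)
2. 661.765ms @ 3/2 + 220.588ms (1/2)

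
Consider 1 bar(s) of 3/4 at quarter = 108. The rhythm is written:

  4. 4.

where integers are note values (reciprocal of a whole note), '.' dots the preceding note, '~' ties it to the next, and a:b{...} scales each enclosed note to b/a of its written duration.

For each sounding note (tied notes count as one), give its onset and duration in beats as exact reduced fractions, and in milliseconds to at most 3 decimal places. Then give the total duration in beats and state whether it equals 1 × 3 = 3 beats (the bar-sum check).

1) 0.0ms=0b +833.333ms=3/2b
2) 833.333ms=3/2b +833.333ms=3/2b
Σ=3b of 3 (108bpm 3/4) — PASS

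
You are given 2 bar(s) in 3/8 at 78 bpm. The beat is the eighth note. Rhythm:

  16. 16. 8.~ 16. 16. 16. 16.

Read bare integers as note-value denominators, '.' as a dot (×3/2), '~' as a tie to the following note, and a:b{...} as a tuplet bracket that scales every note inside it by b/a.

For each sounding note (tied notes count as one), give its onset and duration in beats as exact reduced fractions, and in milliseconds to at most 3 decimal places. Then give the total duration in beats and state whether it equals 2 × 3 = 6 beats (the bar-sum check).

1) 0.0ms=0b +576.923ms=3/4b
2) 576.923ms=3/4b +576.923ms=3/4b
3) 1153.846ms=3/2b +1730.769ms=9/4b
4) 2884.615ms=15/4b +576.923ms=3/4b
5) 3461.538ms=9/2b +576.923ms=3/4b
6) 4038.462ms=21/4b +576.923ms=3/4b
Σ=6b of 6 (78bpm 3/8) — PASS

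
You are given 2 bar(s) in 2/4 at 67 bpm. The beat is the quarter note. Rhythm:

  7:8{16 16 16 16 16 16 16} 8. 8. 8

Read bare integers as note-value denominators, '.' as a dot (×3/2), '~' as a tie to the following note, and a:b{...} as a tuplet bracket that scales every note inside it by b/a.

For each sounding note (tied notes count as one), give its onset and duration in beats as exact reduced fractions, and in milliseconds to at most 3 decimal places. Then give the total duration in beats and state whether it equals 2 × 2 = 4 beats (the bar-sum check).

1) 0.0ms=0b +255.864ms=2/7b
2) 255.864ms=2/7b +255.864ms=2/7b
3) 511.727ms=4/7b +255.864ms=2/7b
4) 767.591ms=6/7b +255.864ms=2/7b
5) 1023.454ms=8/7b +255.864ms=2/7b
6) 1279.318ms=10/7b +255.864ms=2/7b
7) 1535.181ms=12/7b +255.864ms=2/7b
8) 1791.045ms=2b +671.642ms=3/4b
9) 2462.687ms=11/4b +671.642ms=3/4b
10) 3134.328ms=7/2b +447.761ms=1/2b
Σ=4b of 4 (67bpm 2/4) — PASS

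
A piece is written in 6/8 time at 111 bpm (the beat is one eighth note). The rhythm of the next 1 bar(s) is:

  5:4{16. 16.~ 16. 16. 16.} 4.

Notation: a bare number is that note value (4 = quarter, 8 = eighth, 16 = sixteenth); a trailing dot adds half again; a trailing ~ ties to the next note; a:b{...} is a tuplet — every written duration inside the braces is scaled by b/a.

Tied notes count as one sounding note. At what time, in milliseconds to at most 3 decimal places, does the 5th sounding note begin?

note 5 onset = 3b = 1621.622ms

1. 0.0ms @ 0 + 324.324ms (3/5)
2. 324.324ms @ 3/5 + 648.649ms (6/5)
3. 972.973ms @ 9/5 + 324.324ms (3/5)
4. 1297.297ms @ 12/5 + 324.324ms (3/5)
5. 1621.622ms @ 3 + 1621.622ms (3)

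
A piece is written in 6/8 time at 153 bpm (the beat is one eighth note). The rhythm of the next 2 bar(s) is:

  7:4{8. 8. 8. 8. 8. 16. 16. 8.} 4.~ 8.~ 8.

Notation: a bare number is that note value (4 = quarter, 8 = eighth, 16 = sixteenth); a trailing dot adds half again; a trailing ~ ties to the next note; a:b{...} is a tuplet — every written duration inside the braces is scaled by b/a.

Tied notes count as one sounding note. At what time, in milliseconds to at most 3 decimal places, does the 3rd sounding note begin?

1. 0.0ms @ 0 + 336.134ms (6/7)
2. 336.134ms @ 6/7 + 336.134ms (6/7)
3. 672.269ms @ 12/7 + 336.134ms (6/7)
4. 1008.403ms @ 18/7 + 336.134ms (6/7)
5. 1344.538ms @ 24/7 + 336.134ms (6/7)
6. 1680.672ms @ 30/7 + 168.067ms (3/7)
7. 1848.739ms @ 33/7 + 168.067ms (3/7)
8. 2016.807ms @ 36/7 + 336.134ms (6/7)
9. 2352.941ms @ 6 + 2352.941ms (6)

note 3 onset = 12/7b = 672.269ms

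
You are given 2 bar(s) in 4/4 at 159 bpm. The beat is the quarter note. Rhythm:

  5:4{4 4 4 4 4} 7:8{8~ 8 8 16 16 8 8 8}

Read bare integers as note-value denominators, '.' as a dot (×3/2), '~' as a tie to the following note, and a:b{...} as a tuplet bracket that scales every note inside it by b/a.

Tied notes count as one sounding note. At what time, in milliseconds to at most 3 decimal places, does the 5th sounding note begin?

note 5 onset = 16/5b = 1207.547ms

1. 0.0ms @ 0 + 301.887ms (4/5)
2. 301.887ms @ 4/5 + 301.887ms (4/5)
3. 603.774ms @ 8/5 + 301.887ms (4/5)
4. 905.66ms @ 12/5 + 301.887ms (4/5)
5. 1207.547ms @ 16/5 + 301.887ms (4/5)
6. 1509.434ms @ 4 + 431.267ms (8/7)
7. 1940.701ms @ 36/7 + 215.633ms (4/7)
8. 2156.334ms @ 40/7 + 107.817ms (2/7)
9. 2264.151ms @ 6 + 107.817ms (2/7)
10. 2371.968ms @ 44/7 + 215.633ms (4/7)
11. 2587.601ms @ 48/7 + 215.633ms (4/7)
12. 2803.235ms @ 52/7 + 215.633ms (4/7)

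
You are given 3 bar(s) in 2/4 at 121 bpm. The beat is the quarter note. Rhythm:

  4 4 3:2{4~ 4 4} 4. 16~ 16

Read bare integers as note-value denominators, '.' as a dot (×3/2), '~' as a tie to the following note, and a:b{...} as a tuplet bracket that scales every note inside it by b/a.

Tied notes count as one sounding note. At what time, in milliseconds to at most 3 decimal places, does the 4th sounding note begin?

note 4 onset = 10/3b = 1652.893ms

1. 0.0ms @ 0 + 495.868ms (1)
2. 495.868ms @ 1 + 495.868ms (1)
3. 991.736ms @ 2 + 661.157ms (4/3)
4. 1652.893ms @ 10/3 + 330.579ms (2/3)
5. 1983.471ms @ 4 + 743.802ms (3/2)
6. 2727.273ms @ 11/2 + 247.934ms (1/2)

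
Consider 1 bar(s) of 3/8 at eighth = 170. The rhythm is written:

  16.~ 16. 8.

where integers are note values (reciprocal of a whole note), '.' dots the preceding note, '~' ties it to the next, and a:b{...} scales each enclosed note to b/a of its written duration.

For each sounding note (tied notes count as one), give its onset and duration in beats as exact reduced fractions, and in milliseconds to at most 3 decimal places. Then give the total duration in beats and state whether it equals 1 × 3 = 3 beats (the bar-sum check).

1) 0.0ms=0b +529.412ms=3/2b
2) 529.412ms=3/2b +529.412ms=3/2b
Σ=3b of 3 (170bpm 3/8) — PASS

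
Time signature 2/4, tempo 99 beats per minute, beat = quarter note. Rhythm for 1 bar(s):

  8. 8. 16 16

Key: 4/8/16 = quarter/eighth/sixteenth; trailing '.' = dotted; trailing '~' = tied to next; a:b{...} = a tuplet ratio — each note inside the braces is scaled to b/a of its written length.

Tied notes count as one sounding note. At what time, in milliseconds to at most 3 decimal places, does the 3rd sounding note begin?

1. 0.0ms @ 0 + 454.545ms (3/4)
2. 454.545ms @ 3/4 + 454.545ms (3/4)
3. 909.091ms @ 3/2 + 151.515ms (1/4)
4. 1060.606ms @ 7/4 + 151.515ms (1/4)

note 3 onset = 3/2b = 909.091ms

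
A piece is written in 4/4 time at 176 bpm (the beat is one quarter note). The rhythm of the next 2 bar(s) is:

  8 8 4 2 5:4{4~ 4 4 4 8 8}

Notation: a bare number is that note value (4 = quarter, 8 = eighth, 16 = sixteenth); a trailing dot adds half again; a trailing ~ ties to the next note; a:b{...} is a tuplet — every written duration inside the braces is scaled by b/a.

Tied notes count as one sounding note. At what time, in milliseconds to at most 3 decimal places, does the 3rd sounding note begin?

1. 0.0ms @ 0 + 170.455ms (1/2)
2. 170.455ms @ 1/2 + 170.455ms (1/2)
3. 340.909ms @ 1 + 340.909ms (1)
4. 681.818ms @ 2 + 681.818ms (2)
5. 1363.636ms @ 4 + 545.455ms (8/5)
6. 1909.091ms @ 28/5 + 272.727ms (4/5)
7. 2181.818ms @ 32/5 + 272.727ms (4/5)
8. 2454.545ms @ 36/5 + 136.364ms (2/5)
9. 2590.909ms @ 38/5 + 136.364ms (2/5)

note 3 onset = 1b = 340.909ms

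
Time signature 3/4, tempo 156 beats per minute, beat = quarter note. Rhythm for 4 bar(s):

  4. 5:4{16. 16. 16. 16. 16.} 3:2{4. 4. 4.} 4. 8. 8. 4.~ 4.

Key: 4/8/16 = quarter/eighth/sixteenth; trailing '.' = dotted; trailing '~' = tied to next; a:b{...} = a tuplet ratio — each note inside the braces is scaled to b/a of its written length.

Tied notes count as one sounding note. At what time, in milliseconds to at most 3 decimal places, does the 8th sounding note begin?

1. 0.0ms @ 0 + 576.923ms (3/2)
2. 576.923ms @ 3/2 + 115.385ms (3/10)
3. 692.308ms @ 9/5 + 115.385ms (3/10)
4. 807.692ms @ 21/10 + 115.385ms (3/10)
5. 923.077ms @ 12/5 + 115.385ms (3/10)
6. 1038.462ms @ 27/10 + 115.385ms (3/10)
7. 1153.846ms @ 3 + 384.615ms (1)
8. 1538.462ms @ 4 + 384.615ms (1)
9. 1923.077ms @ 5 + 384.615ms (1)
10. 2307.692ms @ 6 + 576.923ms (3/2)
11. 2884.615ms @ 15/2 + 288.462ms (3/4)
12. 3173.077ms @ 33/4 + 288.462ms (3/4)
13. 3461.538ms @ 9 + 1153.846ms (3)

note 8 onset = 4b = 1538.462ms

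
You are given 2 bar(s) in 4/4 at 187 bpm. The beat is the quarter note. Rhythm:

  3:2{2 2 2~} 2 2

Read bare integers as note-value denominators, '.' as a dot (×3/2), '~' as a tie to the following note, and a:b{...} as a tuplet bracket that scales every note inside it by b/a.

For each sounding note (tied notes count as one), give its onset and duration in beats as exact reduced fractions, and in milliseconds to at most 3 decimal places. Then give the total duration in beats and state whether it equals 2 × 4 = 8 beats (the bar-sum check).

1) 0.0ms=0b +427.807ms=4/3b
2) 427.807ms=4/3b +427.807ms=4/3b
3) 855.615ms=8/3b +1069.519ms=10/3b
4) 1925.134ms=6b +641.711ms=2b
Σ=8b of 8 (187bpm 4/4) — PASS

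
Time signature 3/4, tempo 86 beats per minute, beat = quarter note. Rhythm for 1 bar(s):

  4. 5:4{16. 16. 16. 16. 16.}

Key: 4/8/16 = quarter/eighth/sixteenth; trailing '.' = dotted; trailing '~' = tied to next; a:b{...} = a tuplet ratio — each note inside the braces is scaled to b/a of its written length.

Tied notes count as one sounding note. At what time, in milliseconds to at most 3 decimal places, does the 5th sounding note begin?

1. 0.0ms @ 0 + 1046.512ms (3/2)
2. 1046.512ms @ 3/2 + 209.302ms (3/10)
3. 1255.814ms @ 9/5 + 209.302ms (3/10)
4. 1465.116ms @ 21/10 + 209.302ms (3/10)
5. 1674.419ms @ 12/5 + 209.302ms (3/10)
6. 1883.721ms @ 27/10 + 209.302ms (3/10)

note 5 onset = 12/5b = 1674.419ms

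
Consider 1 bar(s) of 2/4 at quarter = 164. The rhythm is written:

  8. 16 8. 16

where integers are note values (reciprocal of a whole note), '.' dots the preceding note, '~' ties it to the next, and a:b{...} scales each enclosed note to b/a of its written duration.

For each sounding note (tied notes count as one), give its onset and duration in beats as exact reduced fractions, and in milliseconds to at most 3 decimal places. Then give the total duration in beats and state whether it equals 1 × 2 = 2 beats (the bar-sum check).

1) 0.0ms=0b +274.39ms=3/4b
2) 274.39ms=3/4b +91.463ms=1/4b
3) 365.854ms=1b +274.39ms=3/4b
4) 640.244ms=7/4b +91.463ms=1/4b
Σ=2b of 2 (164bpm 2/4) — PASS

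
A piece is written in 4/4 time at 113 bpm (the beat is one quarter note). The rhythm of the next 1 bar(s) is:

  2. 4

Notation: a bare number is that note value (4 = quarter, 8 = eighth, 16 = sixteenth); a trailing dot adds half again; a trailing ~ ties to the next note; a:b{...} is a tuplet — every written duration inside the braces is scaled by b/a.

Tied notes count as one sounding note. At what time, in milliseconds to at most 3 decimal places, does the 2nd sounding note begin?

note 2 onset = 3b = 1592.92ms

1. 0.0ms @ 0 + 1592.92ms (3)
2. 1592.92ms @ 3 + 530.973ms (1)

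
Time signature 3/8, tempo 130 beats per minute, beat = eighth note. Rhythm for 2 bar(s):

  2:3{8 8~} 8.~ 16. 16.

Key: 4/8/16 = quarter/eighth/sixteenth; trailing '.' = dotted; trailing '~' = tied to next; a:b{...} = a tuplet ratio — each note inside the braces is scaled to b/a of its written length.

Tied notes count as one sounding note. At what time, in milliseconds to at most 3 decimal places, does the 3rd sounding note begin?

note 3 onset = 21/4b = 2423.077ms

1. 0.0ms @ 0 + 692.308ms (3/2)
2. 692.308ms @ 3/2 + 1730.769ms (15/4)
3. 2423.077ms @ 21/4 + 346.154ms (3/4)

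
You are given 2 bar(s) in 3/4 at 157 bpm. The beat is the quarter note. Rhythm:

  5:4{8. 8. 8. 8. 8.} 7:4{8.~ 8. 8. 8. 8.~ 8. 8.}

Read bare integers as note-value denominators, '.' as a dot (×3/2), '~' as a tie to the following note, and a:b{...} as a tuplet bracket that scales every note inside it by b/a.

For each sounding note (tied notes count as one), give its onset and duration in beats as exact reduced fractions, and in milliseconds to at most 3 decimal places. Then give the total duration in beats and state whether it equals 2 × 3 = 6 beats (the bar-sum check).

1) 0.0ms=0b +229.299ms=3/5b
2) 229.299ms=3/5b +229.299ms=3/5b
3) 458.599ms=6/5b +229.299ms=3/5b
4) 687.898ms=9/5b +229.299ms=3/5b
5) 917.197ms=12/5b +229.299ms=3/5b
6) 1146.497ms=3b +327.571ms=6/7b
7) 1474.067ms=27/7b +163.785ms=3/7b
8) 1637.853ms=30/7b +163.785ms=3/7b
9) 1801.638ms=33/7b +327.571ms=6/7b
10) 2129.208ms=39/7b +163.785ms=3/7b
Σ=6b of 6 (157bpm 3/4) — PASS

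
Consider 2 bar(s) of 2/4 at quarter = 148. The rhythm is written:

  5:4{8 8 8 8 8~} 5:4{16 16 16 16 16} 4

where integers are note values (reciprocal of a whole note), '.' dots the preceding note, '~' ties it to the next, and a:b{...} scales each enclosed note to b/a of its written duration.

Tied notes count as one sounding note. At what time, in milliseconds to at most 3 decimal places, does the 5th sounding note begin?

1. 0.0ms @ 0 + 162.162ms (2/5)
2. 162.162ms @ 2/5 + 162.162ms (2/5)
3. 324.324ms @ 4/5 + 162.162ms (2/5)
4. 486.486ms @ 6/5 + 162.162ms (2/5)
5. 648.649ms @ 8/5 + 243.243ms (3/5)
6. 891.892ms @ 11/5 + 81.081ms (1/5)
7. 972.973ms @ 12/5 + 81.081ms (1/5)
8. 1054.054ms @ 13/5 + 81.081ms (1/5)
9. 1135.135ms @ 14/5 + 81.081ms (1/5)
10. 1216.216ms @ 3 + 405.405ms (1)

note 5 onset = 8/5b = 648.649ms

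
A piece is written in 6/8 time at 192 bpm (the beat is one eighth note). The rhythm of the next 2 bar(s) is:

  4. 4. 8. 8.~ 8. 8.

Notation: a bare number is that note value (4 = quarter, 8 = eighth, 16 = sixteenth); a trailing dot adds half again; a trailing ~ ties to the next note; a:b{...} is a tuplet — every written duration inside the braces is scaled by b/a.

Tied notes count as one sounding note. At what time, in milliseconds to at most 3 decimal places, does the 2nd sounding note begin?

1. 0.0ms @ 0 + 937.5ms (3)
2. 937.5ms @ 3 + 937.5ms (3)
3. 1875.0ms @ 6 + 468.75ms (3/2)
4. 2343.75ms @ 15/2 + 937.5ms (3)
5. 3281.25ms @ 21/2 + 468.75ms (3/2)

note 2 onset = 3b = 937.5ms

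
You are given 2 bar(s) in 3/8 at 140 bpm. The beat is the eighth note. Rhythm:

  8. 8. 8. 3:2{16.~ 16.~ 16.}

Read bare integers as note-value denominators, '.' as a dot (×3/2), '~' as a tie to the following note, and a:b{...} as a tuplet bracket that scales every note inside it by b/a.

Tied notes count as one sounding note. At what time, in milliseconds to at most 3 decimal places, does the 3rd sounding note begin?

1. 0.0ms @ 0 + 642.857ms (3/2)
2. 642.857ms @ 3/2 + 642.857ms (3/2)
3. 1285.714ms @ 3 + 642.857ms (3/2)
4. 1928.571ms @ 9/2 + 642.857ms (3/2)

note 3 onset = 3b = 1285.714ms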